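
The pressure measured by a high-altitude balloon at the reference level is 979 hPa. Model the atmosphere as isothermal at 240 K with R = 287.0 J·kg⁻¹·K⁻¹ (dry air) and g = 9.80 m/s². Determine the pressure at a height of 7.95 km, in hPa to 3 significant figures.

Scale height: H = RT/g = 287.0 × 240 / 9.80 = 7028.6 m.
Barometric formula: P = P₀ exp(−z/H).
z/H = 7950.0/7028.6 = 1.1311; exp(−1.1311) = 0.32268.
P = 979 × 0.32268 = 315.90 hPa.

P ≈ 316 hPa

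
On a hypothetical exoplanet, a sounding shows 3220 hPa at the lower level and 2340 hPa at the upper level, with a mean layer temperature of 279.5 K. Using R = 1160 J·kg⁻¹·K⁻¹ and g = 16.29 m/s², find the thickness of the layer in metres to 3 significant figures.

Δz ≈ 6350 m

Hypsometric equation: Δz = (R T̄/g) ln(P₁/P₂).
R T̄/g = 1160 × 279.5 / 16.29 = 19903 m.
ln(3220/2340) = ln(1.3761) = 0.31925.
Δz = 19903 × 0.31925 = 6354.0 m.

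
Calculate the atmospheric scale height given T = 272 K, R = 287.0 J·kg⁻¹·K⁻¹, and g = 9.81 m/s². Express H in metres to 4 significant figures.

H ≈ 7958 m

The scale height of an isothermal atmosphere is H = RT/g.
H = 287.0 × 272 / 9.81 = 78064/9.81 = 7957.6 m.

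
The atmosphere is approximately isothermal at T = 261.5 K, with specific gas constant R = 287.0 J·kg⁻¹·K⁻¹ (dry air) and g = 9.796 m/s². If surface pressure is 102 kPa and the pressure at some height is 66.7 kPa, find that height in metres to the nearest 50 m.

z ≈ 3250 m

Scale height: H = RT/g = 287.0 × 261.5 / 9.796 = 7661.3 m.
Invert the barometric formula: z = H ln(P₀/P).
P₀/P = 102/66.7 = 1.5292; ln(1.5292) = 0.42474.
z = 7661.3 × 0.42474 = 3254.1 m.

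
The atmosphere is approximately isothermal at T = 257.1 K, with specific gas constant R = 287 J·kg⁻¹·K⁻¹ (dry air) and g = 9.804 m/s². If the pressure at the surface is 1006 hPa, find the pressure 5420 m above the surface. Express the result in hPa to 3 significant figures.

P ≈ 490 hPa

Scale height: H = RT/g = 287 × 257.1 / 9.804 = 7526.3 m.
Barometric formula: P = P₀ exp(−z/H).
z/H = 5420.0/7526.3 = 0.72014; exp(−0.72014) = 0.48668.
P = 1006 × 0.48668 = 489.60 hPa.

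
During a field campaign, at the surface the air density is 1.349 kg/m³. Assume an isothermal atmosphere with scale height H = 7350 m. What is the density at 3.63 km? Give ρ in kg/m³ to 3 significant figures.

ρ ≈ 0.823 kg/m³

In an isothermal atmosphere, density decays like pressure: ρ = ρ₀ exp(−z/H).
z/H = 3630.0/7350.0 = 0.49388; exp(−0.49388) = 0.61025.
ρ = 1.349 × 0.61025 = 0.82323 kg/m³.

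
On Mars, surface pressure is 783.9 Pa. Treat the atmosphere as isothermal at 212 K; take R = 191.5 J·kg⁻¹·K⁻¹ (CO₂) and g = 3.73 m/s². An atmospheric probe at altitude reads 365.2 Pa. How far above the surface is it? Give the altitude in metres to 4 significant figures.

Scale height: H = RT/g = 191.5 × 212 / 3.73 = 10884 m.
Invert the barometric formula: z = H ln(P₀/P).
P₀/P = 783.9/365.2 = 2.1465; ln(2.1465) = 0.76384.
z = 10884 × 0.76384 = 8313.6 m.

z ≈ 8314 m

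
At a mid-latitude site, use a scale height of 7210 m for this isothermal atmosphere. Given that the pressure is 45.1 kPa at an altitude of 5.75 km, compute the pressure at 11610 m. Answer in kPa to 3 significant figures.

P ≈ 20.0 kPa

Between two levels, P₂ = P₁ exp(−Δz/H) with Δz = z₂ − z₁.
Δz = 11610 − 5750.0 = 5860.0 m; Δz/H = 5860.0/7210.0 = 0.81276.
P₂ = 45.1 × exp(−0.81276) = 45.1 × 0.44363 = 20.008 kPa.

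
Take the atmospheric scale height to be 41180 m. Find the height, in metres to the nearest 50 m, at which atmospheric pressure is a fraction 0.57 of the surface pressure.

z ≈ 23150 m

Set P/P₀ = exp(−z/H) = 0.57, so z = −H ln(0.57).
−ln(0.57) = 0.56212; z = 41180 × 0.56212 = 23148 m.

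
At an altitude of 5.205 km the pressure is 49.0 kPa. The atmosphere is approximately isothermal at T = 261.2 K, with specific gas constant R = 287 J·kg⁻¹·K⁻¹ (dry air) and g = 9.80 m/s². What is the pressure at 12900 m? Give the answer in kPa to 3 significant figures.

Scale height: H = RT/g = 287 × 261.2 / 9.80 = 7649.4 m.
Between two levels, P₂ = P₁ exp(−Δz/H) with Δz = z₂ − z₁.
Δz = 12900 − 5205.0 = 7695.0 m; Δz/H = 7695.0/7649.4 = 1.0060.
P₂ = 49.0 × exp(−1.0060) = 49.0 × 0.36568 = 17.918 kPa.

P ≈ 17.9 kPa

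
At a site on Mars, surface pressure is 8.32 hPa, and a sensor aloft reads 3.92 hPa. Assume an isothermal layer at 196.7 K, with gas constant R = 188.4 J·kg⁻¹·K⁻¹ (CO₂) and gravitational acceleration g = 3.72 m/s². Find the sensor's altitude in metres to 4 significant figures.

Scale height: H = RT/g = 188.4 × 196.7 / 3.72 = 9961.9 m.
Invert the barometric formula: z = H ln(P₀/P).
P₀/P = 8.32/3.92 = 2.1224; ln(2.1224) = 0.75255.
z = 9961.9 × 0.75255 = 7496.8 m.

z ≈ 7497 m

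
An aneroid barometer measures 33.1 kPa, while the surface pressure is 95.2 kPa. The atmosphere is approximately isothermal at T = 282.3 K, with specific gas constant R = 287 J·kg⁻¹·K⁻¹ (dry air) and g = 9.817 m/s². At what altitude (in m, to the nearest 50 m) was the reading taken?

Scale height: H = RT/g = 287 × 282.3 / 9.817 = 8253.0 m.
Invert the barometric formula: z = H ln(P₀/P).
P₀/P = 95.2/33.1 = 2.8761; ln(2.8761) = 1.0564.
z = 8253.0 × 1.0564 = 8718.5 m.

z ≈ 8700 m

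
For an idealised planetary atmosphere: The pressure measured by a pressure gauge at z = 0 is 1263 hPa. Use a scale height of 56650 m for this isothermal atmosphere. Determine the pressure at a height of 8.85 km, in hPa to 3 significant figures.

P ≈ 1080 hPa

Barometric formula: P = P₀ exp(−z/H).
z/H = 8850.0/56650 = 0.15622; exp(−0.15622) = 0.85537.
P = 1263 × 0.85537 = 1080.3 hPa.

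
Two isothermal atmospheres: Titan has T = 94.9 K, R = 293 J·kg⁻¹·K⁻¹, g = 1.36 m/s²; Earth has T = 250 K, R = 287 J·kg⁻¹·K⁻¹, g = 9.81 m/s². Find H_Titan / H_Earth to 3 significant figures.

H = RT/g for each body.
H_Titan = 293 × 94.9 / 1.36 = 20445 m.
H_Earth = 287 × 250 / 9.81 = 7314.0 m.
H_Titan/H_Earth = 20445/7314.0 = 2.7953.

H_Titan/H_Earth ≈ 2.80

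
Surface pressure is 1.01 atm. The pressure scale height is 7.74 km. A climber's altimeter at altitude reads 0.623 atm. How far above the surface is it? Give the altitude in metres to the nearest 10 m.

z ≈ 3740 m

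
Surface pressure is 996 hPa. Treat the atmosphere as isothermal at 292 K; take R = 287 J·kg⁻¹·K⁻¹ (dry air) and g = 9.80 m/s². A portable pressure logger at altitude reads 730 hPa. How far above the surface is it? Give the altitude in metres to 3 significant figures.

Scale height: H = RT/g = 287 × 292 / 9.80 = 8551.4 m.
Invert the barometric formula: z = H ln(P₀/P).
P₀/P = 996/730 = 1.3644; ln(1.3644) = 0.31071.
z = 8551.4 × 0.31071 = 2657.0 m.

z ≈ 2660 m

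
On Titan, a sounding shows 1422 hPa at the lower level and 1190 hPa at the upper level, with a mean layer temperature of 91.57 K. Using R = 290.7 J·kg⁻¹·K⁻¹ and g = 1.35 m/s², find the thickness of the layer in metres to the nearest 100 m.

Hypsometric equation: Δz = (R T̄/g) ln(P₁/P₂).
R T̄/g = 290.7 × 91.57 / 1.35 = 19718 m.
ln(1422/1190) = ln(1.1950) = 0.17815.
Δz = 19718 × 0.17815 = 3512.8 m.

Δz ≈ 3500 m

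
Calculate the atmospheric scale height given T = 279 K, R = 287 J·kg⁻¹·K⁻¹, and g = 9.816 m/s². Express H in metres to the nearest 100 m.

The scale height of an isothermal atmosphere is H = RT/g.
H = 287 × 279 / 9.816 = 80073/9.816 = 8157.4 m.

H ≈ 8200 m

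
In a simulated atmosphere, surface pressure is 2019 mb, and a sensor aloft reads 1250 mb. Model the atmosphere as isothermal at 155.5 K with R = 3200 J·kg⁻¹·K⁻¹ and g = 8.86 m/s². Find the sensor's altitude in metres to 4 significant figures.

z ≈ 26930 m

Scale height: H = RT/g = 3200 × 155.5 / 8.86 = 56163 m.
Invert the barometric formula: z = H ln(P₀/P).
P₀/P = 2019/1250 = 1.6152; ln(1.6152) = 0.47946.
z = 56163 × 0.47946 = 26928 m.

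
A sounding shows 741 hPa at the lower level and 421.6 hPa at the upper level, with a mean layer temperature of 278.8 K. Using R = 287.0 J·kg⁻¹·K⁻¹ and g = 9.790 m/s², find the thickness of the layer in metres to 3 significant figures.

Δz ≈ 4610 m

Hypsometric equation: Δz = (R T̄/g) ln(P₁/P₂).
R T̄/g = 287.0 × 278.8 / 9.790 = 8173.2 m.
ln(741/421.6) = ln(1.7576) = 0.56395.
Δz = 8173.2 × 0.56395 = 4609.3 m.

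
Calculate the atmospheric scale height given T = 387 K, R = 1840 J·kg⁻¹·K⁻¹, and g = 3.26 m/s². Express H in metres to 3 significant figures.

The scale height of an isothermal atmosphere is H = RT/g.
H = 1840 × 387 / 3.26 = 712080/3.26 = 218430 m.

H ≈ 218000 m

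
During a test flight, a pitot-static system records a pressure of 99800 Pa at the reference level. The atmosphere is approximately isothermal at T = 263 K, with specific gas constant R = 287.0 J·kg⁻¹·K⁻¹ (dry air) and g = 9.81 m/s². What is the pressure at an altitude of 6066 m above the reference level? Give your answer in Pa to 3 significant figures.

P ≈ 45400 Pa

Scale height: H = RT/g = 287.0 × 263 / 9.81 = 7694.3 m.
Barometric formula: P = P₀ exp(−z/H).
z/H = 6066.0/7694.3 = 0.78838; exp(−0.78838) = 0.45458.
P = 99800 × 0.45458 = 45367 Pa.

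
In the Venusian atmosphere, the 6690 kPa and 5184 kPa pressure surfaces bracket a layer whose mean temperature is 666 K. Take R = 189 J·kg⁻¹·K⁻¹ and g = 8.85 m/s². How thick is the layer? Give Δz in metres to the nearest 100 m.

Δz ≈ 3600 m

Hypsometric equation: Δz = (R T̄/g) ln(P₁/P₂).
R T̄/g = 189 × 666 / 8.85 = 14223 m.
ln(6690/5184) = ln(1.2905) = 0.25503.
Δz = 14223 × 0.25503 = 3627.3 m.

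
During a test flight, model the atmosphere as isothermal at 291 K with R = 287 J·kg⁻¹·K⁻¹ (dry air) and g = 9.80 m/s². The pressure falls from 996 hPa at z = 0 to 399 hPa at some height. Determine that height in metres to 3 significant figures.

z ≈ 7800 m

Scale height: H = RT/g = 287 × 291 / 9.80 = 8522.1 m.
Invert the barometric formula: z = H ln(P₀/P).
P₀/P = 996/399 = 2.4962; ln(2.4962) = 0.91477.
z = 8522.1 × 0.91477 = 7795.8 m.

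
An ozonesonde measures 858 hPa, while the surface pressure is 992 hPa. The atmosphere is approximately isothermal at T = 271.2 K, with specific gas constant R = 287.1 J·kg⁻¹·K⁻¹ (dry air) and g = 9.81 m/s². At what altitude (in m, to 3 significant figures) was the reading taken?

z ≈ 1150 m

Scale height: H = RT/g = 287.1 × 271.2 / 9.81 = 7937.0 m.
Invert the barometric formula: z = H ln(P₀/P).
P₀/P = 992/858 = 1.1562; ln(1.1562) = 0.14514.
z = 7937.0 × 0.14514 = 1152.0 m.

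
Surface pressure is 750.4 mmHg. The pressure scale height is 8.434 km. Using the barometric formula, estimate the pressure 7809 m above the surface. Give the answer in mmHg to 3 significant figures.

Barometric formula: P = P₀ exp(−z/H).
z/H = 7809.0/8434.0 = 0.92590; exp(−0.92590) = 0.39617.
P = 750.4 × 0.39617 = 297.29 mmHg.

P ≈ 297 mmHg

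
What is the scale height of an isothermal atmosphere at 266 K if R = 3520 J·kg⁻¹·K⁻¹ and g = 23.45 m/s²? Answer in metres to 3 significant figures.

The scale height of an isothermal atmosphere is H = RT/g.
H = 3520 × 266 / 23.45 = 936320/23.45 = 39928 m.

H ≈ 39900 m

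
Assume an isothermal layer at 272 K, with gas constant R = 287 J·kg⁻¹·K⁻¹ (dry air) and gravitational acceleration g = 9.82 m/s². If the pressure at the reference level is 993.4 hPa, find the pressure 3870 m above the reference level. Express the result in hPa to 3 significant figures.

P ≈ 611 hPa

Scale height: H = RT/g = 287 × 272 / 9.82 = 7949.5 m.
Barometric formula: P = P₀ exp(−z/H).
z/H = 3870.0/7949.5 = 0.48682; exp(−0.48682) = 0.61458.
P = 993.4 × 0.61458 = 610.52 hPa.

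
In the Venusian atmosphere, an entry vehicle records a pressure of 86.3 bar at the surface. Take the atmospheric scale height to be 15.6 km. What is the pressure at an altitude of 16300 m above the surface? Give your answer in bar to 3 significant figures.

P ≈ 30.4 bar

Barometric formula: P = P₀ exp(−z/H).
z/H = 16300/15600 = 1.0449; exp(−1.0449) = 0.35173.
P = 86.3 × 0.35173 = 30.354 bar.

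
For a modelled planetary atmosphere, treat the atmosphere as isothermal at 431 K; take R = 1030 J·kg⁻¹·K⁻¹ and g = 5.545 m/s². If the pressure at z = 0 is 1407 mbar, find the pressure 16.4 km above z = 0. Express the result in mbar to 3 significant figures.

Scale height: H = RT/g = 1030 × 431 / 5.545 = 80060 m.
Barometric formula: P = P₀ exp(−z/H).
z/H = 16400/80060 = 0.20485; exp(−0.20485) = 0.81477.
P = 1407 × 0.81477 = 1146.4 mbar.

P ≈ 1150 mbar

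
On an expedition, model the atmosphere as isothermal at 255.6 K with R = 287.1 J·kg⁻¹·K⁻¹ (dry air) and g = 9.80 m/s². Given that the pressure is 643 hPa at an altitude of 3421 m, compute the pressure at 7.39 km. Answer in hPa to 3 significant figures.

P ≈ 378 hPa

Scale height: H = RT/g = 287.1 × 255.6 / 9.80 = 7488.0 m.
Between two levels, P₂ = P₁ exp(−Δz/H) with Δz = z₂ − z₁.
Δz = 7390.0 − 3421.0 = 3969.0 m; Δz/H = 3969.0/7488.0 = 0.53005.
P₂ = 643 × exp(−0.53005) = 643 × 0.58858 = 378.46 hPa.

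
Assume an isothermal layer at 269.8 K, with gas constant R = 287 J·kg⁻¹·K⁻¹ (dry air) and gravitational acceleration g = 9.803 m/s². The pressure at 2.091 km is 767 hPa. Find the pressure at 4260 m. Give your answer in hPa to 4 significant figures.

P ≈ 582.8 hPa

Scale height: H = RT/g = 287 × 269.8 / 9.803 = 7898.9 m.
Between two levels, P₂ = P₁ exp(−Δz/H) with Δz = z₂ − z₁.
Δz = 4260.0 − 2091.0 = 2169.0 m; Δz/H = 2169.0/7898.9 = 0.27460.
P₂ = 767 × exp(−0.27460) = 767 × 0.75988 = 582.83 hPa.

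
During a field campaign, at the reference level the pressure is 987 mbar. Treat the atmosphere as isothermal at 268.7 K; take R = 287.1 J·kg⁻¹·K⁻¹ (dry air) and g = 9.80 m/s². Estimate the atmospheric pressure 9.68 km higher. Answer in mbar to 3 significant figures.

P ≈ 289 mbar

Scale height: H = RT/g = 287.1 × 268.7 / 9.80 = 7871.8 m.
Barometric formula: P = P₀ exp(−z/H).
z/H = 9680.0/7871.8 = 1.2297; exp(−1.2297) = 0.29238.
P = 987 × 0.29238 = 288.58 mbar.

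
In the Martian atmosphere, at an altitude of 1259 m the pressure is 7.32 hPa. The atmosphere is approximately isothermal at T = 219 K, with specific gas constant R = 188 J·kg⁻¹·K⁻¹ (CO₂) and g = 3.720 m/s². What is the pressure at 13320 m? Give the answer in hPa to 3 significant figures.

Scale height: H = RT/g = 188 × 219 / 3.720 = 11068 m.
Between two levels, P₂ = P₁ exp(−Δz/H) with Δz = z₂ − z₁.
Δz = 13320 − 1259.0 = 12061 m; Δz/H = 12061/11068 = 1.0897.
P₂ = 7.32 × exp(−1.0897) = 7.32 × 0.33632 = 2.4619 hPa.

P ≈ 2.46 hPa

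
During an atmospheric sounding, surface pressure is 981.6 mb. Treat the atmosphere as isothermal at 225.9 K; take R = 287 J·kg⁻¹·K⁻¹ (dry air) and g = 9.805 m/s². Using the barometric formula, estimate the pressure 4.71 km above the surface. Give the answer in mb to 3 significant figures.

Scale height: H = RT/g = 287 × 225.9 / 9.805 = 6612.3 m.
Barometric formula: P = P₀ exp(−z/H).
z/H = 4710.0/6612.3 = 0.71231; exp(−0.71231) = 0.49051.
P = 981.6 × 0.49051 = 481.48 mb.

P ≈ 481 mb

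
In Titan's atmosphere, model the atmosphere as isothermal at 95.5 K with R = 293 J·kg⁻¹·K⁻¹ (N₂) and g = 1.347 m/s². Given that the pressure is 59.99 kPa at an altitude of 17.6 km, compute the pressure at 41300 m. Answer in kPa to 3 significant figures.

Scale height: H = RT/g = 293 × 95.5 / 1.347 = 20773 m.
Between two levels, P₂ = P₁ exp(−Δz/H) with Δz = z₂ − z₁.
Δz = 41300 − 17600 = 23700 m; Δz/H = 23700/20773 = 1.1409.
P₂ = 59.99 × exp(−1.1409) = 59.99 × 0.31953 = 19.169 kPa.

P ≈ 19.2 kPa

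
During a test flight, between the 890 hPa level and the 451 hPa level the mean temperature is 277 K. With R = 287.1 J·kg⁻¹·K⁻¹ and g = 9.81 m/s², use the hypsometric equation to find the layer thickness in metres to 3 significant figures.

Δz ≈ 5510 m

Hypsometric equation: Δz = (R T̄/g) ln(P₁/P₂).
R T̄/g = 287.1 × 277 / 9.81 = 8106.7 m.
ln(890/451) = ln(1.9734) = 0.67976.
Δz = 8106.7 × 0.67976 = 5510.6 m.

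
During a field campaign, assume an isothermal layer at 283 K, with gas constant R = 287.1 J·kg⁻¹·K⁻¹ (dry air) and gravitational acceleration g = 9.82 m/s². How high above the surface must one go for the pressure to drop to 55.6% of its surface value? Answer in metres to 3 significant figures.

z ≈ 4860 m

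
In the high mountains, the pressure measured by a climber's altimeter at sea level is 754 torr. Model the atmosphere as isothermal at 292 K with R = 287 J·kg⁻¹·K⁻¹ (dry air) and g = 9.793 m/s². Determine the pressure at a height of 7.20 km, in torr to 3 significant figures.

P ≈ 325 torr

Scale height: H = RT/g = 287 × 292 / 9.793 = 8557.5 m.
Barometric formula: P = P₀ exp(−z/H).
z/H = 7200.0/8557.5 = 0.84137; exp(−0.84137) = 0.43112.
P = 754 × 0.43112 = 325.06 torr.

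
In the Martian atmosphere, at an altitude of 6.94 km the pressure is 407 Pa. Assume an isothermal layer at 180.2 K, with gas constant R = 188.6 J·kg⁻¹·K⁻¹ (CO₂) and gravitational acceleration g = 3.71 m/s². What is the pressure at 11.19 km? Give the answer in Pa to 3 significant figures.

P ≈ 256 Pa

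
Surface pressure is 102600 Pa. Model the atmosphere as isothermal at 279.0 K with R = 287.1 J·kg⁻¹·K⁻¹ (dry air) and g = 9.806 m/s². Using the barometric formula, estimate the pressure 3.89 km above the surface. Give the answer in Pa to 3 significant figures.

Scale height: H = RT/g = 287.1 × 279.0 / 9.806 = 8168.6 m.
Barometric formula: P = P₀ exp(−z/H).
z/H = 3890.0/8168.6 = 0.47621; exp(−0.47621) = 0.62113.
P = 102600 × 0.62113 = 63728 Pa.

P ≈ 63700 Pa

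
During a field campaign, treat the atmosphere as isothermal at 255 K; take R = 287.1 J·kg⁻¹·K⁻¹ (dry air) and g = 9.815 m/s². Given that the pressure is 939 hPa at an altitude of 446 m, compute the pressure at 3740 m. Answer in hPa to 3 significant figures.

P ≈ 604 hPa

Scale height: H = RT/g = 287.1 × 255 / 9.815 = 7459.0 m.
Between two levels, P₂ = P₁ exp(−Δz/H) with Δz = z₂ − z₁.
Δz = 3740.0 − 446.00 = 3294.0 m; Δz/H = 3294.0/7459.0 = 0.44161.
P₂ = 939 × exp(−0.44161) = 939 × 0.64300 = 603.78 hPa.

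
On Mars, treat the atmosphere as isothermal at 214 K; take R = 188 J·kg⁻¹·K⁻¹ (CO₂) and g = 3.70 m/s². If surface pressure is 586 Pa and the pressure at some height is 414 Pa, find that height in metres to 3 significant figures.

z ≈ 3780 m

Scale height: H = RT/g = 188 × 214 / 3.70 = 10874 m.
Invert the barometric formula: z = H ln(P₀/P).
P₀/P = 586/414 = 1.4155; ln(1.4155) = 0.34748.
z = 10874 × 0.34748 = 3778.5 m.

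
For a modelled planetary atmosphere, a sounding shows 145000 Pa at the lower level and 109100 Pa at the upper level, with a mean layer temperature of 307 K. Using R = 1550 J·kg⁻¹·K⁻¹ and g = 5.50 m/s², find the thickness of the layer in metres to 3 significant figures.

Δz ≈ 24600 m

Hypsometric equation: Δz = (R T̄/g) ln(P₁/P₂).
R T̄/g = 1550 × 307 / 5.50 = 86518 m.
ln(145000/109100) = ln(1.3291) = 0.28450.
Δz = 86518 × 0.28450 = 24614 m.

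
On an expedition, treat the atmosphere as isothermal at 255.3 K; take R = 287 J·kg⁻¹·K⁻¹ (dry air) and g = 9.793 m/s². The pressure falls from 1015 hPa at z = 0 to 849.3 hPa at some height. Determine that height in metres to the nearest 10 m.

z ≈ 1330 m

Scale height: H = RT/g = 287 × 255.3 / 9.793 = 7482.0 m.
Invert the barometric formula: z = H ln(P₀/P).
P₀/P = 1015/849.3 = 1.1951; ln(1.1951) = 0.17823.
z = 7482.0 × 0.17823 = 1333.5 m.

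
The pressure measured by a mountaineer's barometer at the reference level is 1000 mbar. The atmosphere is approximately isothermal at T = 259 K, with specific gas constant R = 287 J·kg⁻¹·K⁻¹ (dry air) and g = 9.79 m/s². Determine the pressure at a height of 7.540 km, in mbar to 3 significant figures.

P ≈ 370 mbar

Scale height: H = RT/g = 287 × 259 / 9.79 = 7592.7 m.
Barometric formula: P = P₀ exp(−z/H).
z/H = 7540.0/7592.7 = 0.99306; exp(−0.99306) = 0.37044.
P = 1000 × 0.37044 = 370.44 mbar.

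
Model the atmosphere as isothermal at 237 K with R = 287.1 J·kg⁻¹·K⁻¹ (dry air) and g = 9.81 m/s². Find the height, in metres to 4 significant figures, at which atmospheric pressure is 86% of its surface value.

Scale height: H = RT/g = 287.1 × 237 / 9.81 = 6936.1 m.
Set P/P₀ = exp(−z/H) = 0.86, so z = −H ln(0.86).
−ln(0.86) = 0.15082; z = 6936.1 × 0.15082 = 1046.1 m.

z ≈ 1046 m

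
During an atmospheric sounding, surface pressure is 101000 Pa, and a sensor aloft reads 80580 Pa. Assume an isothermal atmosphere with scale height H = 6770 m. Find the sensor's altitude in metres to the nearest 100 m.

z ≈ 1500 m

Invert the barometric formula: z = H ln(P₀/P).
P₀/P = 101000/80580 = 1.2534; ln(1.2534) = 0.22586.
z = 6770.0 × 0.22586 = 1529.1 m.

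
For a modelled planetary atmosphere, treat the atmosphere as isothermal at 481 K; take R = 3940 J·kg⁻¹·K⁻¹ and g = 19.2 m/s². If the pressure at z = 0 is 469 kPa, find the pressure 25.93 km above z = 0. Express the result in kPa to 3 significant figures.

P ≈ 361 kPa

Scale height: H = RT/g = 3940 × 481 / 19.2 = 98705 m.
Barometric formula: P = P₀ exp(−z/H).
z/H = 25930/98705 = 0.26270; exp(−0.26270) = 0.76897.
P = 469 × 0.76897 = 360.65 kPa.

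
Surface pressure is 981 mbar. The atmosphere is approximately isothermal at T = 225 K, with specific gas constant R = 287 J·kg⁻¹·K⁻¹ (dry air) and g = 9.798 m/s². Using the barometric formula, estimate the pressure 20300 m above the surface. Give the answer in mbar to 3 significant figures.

Scale height: H = RT/g = 287 × 225 / 9.798 = 6590.6 m.
Barometric formula: P = P₀ exp(−z/H).
z/H = 20300/6590.6 = 3.0801; exp(−3.0801) = 0.045955.
P = 981 × 0.045955 = 45.082 mbar.

P ≈ 45.1 mbar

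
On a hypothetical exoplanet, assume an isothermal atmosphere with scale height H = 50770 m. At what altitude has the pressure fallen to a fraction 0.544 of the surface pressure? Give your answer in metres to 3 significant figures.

Set P/P₀ = exp(−z/H) = 0.544, so z = −H ln(0.544).
−ln(0.544) = 0.60881; z = 50770 × 0.60881 = 30909 m.

z ≈ 30900 m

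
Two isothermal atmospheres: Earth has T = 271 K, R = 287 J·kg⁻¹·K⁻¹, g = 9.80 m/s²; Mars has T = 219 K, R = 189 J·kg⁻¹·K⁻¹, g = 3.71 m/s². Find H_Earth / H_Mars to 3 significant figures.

H_Earth/H_Mars ≈ 0.711

H = RT/g for each body.
H_Earth = 287 × 271 / 9.80 = 7936.4 m.
H_Mars = 189 × 219 / 3.71 = 11157 m.
H_Earth/H_Mars = 7936.4/11157 = 0.71134.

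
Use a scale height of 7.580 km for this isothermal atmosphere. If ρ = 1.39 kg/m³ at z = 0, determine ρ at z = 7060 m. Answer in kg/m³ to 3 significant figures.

In an isothermal atmosphere, density decays like pressure: ρ = ρ₀ exp(−z/H).
z/H = 7060.0/7580.0 = 0.93140; exp(−0.93140) = 0.39400.
ρ = 1.39 × 0.39400 = 0.54766 kg/m³.

ρ ≈ 0.548 kg/m³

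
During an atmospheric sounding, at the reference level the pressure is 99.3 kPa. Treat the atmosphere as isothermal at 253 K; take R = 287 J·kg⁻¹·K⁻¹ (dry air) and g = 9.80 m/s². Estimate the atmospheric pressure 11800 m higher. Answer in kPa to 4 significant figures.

Scale height: H = RT/g = 287 × 253 / 9.80 = 7409.3 m.
Barometric formula: P = P₀ exp(−z/H).
z/H = 11800/7409.3 = 1.5926; exp(−1.5926) = 0.20340.
P = 99.3 × 0.20340 = 20.198 kPa.

P ≈ 20.20 kPa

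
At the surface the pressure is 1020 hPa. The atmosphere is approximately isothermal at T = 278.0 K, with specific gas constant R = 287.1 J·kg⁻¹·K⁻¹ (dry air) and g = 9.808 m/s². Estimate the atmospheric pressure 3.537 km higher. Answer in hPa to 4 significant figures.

Scale height: H = RT/g = 287.1 × 278.0 / 9.808 = 8137.6 m.
Barometric formula: P = P₀ exp(−z/H).
z/H = 3537.0/8137.6 = 0.43465; exp(−0.43465) = 0.64749.
P = 1020 × 0.64749 = 660.44 hPa.

P ≈ 660.4 hPa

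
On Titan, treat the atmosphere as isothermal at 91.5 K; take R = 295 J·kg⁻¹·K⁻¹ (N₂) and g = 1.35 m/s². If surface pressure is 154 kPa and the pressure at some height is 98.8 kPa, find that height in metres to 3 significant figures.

Scale height: H = RT/g = 295 × 91.5 / 1.35 = 19994 m.
Invert the barometric formula: z = H ln(P₀/P).
P₀/P = 154/98.8 = 1.5587; ln(1.5587) = 0.44385.
z = 19994 × 0.44385 = 8874.3 m.

z ≈ 8870 m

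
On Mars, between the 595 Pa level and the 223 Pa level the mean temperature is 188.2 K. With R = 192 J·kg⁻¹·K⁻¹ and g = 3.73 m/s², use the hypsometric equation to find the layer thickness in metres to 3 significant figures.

Δz ≈ 9510 m

Hypsometric equation: Δz = (R T̄/g) ln(P₁/P₂).
R T̄/g = 192 × 188.2 / 3.73 = 9687.5 m.
ln(595/223) = ln(2.6682) = 0.98140.
Δz = 9687.5 × 0.98140 = 9507.3 m.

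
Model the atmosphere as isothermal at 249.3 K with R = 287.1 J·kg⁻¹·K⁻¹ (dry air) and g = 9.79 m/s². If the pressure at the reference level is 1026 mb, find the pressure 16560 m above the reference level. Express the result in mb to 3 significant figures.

Scale height: H = RT/g = 287.1 × 249.3 / 9.79 = 7310.9 m.
Barometric formula: P = P₀ exp(−z/H).
z/H = 16560/7310.9 = 2.2651; exp(−2.2651) = 0.10382.
P = 1026 × 0.10382 = 106.52 mb.

P ≈ 107 mb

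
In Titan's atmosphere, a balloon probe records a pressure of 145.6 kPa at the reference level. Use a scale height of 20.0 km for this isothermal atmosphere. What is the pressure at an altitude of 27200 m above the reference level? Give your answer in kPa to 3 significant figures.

Barometric formula: P = P₀ exp(−z/H).
z/H = 27200/20000 = 1.3600; exp(−1.3600) = 0.25666.
P = 145.6 × 0.25666 = 37.370 kPa.

P ≈ 37.4 kPa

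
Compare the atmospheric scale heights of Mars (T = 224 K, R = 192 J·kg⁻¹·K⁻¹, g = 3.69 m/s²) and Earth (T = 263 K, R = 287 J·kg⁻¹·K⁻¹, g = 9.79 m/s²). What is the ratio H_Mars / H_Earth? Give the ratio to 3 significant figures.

H = RT/g for each body.
H_Mars = 192 × 224 / 3.69 = 11655 m.
H_Earth = 287 × 263 / 9.79 = 7710.0 m.
H_Mars/H_Earth = 11655/7710.0 = 1.5117.

H_Mars/H_Earth ≈ 1.51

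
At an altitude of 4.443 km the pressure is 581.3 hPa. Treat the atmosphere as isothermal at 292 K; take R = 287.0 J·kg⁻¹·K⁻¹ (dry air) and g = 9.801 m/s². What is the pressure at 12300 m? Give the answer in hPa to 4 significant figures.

P ≈ 231.9 hPa

Scale height: H = RT/g = 287.0 × 292 / 9.801 = 8550.6 m.
Between two levels, P₂ = P₁ exp(−Δz/H) with Δz = z₂ − z₁.
Δz = 12300 − 4443.0 = 7857.0 m; Δz/H = 7857.0/8550.6 = 0.91888.
P₂ = 581.3 × exp(−0.91888) = 581.3 × 0.39897 = 231.92 hPa.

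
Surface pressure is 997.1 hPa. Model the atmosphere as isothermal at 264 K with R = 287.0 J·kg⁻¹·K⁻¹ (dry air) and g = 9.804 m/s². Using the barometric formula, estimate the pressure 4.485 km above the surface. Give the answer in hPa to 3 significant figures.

P ≈ 558 hPa

Scale height: H = RT/g = 287.0 × 264 / 9.804 = 7728.3 m.
Barometric formula: P = P₀ exp(−z/H).
z/H = 4485.0/7728.3 = 0.58033; exp(−0.58033) = 0.55971.
P = 997.1 × 0.55971 = 558.09 hPa.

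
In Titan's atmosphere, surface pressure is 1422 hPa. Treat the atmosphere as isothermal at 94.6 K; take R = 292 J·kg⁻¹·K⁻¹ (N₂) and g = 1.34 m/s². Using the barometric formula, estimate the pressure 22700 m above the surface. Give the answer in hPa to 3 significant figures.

P ≈ 473 hPa

Scale height: H = RT/g = 292 × 94.6 / 1.34 = 20614 m.
Barometric formula: P = P₀ exp(−z/H).
z/H = 22700/20614 = 1.1012; exp(−1.1012) = 0.33247.
P = 1422 × 0.33247 = 472.77 hPa.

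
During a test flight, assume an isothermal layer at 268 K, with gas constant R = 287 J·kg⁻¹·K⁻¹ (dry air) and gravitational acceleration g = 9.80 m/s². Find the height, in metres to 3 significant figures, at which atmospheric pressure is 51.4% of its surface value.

Scale height: H = RT/g = 287 × 268 / 9.80 = 7848.6 m.
Set P/P₀ = exp(−z/H) = 0.514, so z = −H ln(0.514).
−ln(0.514) = 0.66553; z = 7848.6 × 0.66553 = 5223.5 m.

z ≈ 5220 m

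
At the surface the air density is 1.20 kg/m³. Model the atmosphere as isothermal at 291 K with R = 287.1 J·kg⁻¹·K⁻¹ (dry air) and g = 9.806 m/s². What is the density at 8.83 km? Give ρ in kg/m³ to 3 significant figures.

ρ ≈ 0.426 kg/m³

Scale height: H = RT/g = 287.1 × 291 / 9.806 = 8519.9 m.
In an isothermal atmosphere, density decays like pressure: ρ = ρ₀ exp(−z/H).
z/H = 8830.0/8519.9 = 1.0364; exp(−1.0364) = 0.35473.
ρ = 1.20 × 0.35473 = 0.42568 kg/m³.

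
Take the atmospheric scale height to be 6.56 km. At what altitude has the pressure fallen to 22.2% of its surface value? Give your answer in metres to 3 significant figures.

z ≈ 9870 m

Set P/P₀ = exp(−z/H) = 0.222, so z = −H ln(0.222).
−ln(0.222) = 1.5051; z = 6560.0 × 1.5051 = 9873.5 m.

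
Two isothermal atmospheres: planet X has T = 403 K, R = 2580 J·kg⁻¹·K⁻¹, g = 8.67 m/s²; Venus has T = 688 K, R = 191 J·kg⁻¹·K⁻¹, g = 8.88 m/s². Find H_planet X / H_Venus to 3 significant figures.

H_planet X/H_Venus ≈ 8.10

H = RT/g for each body.
H_planet X = 2580 × 403 / 8.67 = 119920 m.
H_Venus = 191 × 688 / 8.88 = 14798 m.
H_planet X/H_Venus = 119920/14798 = 8.1038.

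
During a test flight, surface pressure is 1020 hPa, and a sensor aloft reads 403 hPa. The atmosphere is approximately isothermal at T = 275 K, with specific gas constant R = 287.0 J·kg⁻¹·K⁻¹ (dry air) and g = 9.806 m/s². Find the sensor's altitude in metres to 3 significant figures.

Scale height: H = RT/g = 287.0 × 275 / 9.806 = 8048.6 m.
Invert the barometric formula: z = H ln(P₀/P).
P₀/P = 1020/403 = 2.5310; ln(2.5310) = 0.92861.
z = 8048.6 × 0.92861 = 7474.0 m.

z ≈ 7470 m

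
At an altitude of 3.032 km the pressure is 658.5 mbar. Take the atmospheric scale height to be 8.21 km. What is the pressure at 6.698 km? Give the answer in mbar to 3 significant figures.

Between two levels, P₂ = P₁ exp(−Δz/H) with Δz = z₂ − z₁.
Δz = 6698.0 − 3032.0 = 3666.0 m; Δz/H = 3666.0/8210.0 = 0.44653.
P₂ = 658.5 × exp(−0.44653) = 658.5 × 0.63984 = 421.33 mbar.

P ≈ 421 mbar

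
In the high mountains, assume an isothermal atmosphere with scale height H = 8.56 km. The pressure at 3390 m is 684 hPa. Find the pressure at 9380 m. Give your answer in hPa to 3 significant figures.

Between two levels, P₂ = P₁ exp(−Δz/H) with Δz = z₂ − z₁.
Δz = 9380.0 − 3390.0 = 5990.0 m; Δz/H = 5990.0/8560.0 = 0.69977.
P₂ = 684 × exp(−0.69977) = 684 × 0.49670 = 339.74 hPa.

P ≈ 340 hPa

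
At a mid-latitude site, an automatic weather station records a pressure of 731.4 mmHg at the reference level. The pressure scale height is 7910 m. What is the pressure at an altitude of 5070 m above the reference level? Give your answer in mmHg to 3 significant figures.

Barometric formula: P = P₀ exp(−z/H).
z/H = 5070.0/7910.0 = 0.64096; exp(−0.64096) = 0.52679.
P = 731.4 × 0.52679 = 385.29 mmHg.

P ≈ 385 mmHg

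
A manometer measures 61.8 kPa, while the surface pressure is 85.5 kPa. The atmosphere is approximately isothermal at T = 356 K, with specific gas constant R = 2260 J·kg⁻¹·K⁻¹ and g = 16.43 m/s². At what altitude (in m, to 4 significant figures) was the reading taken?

Scale height: H = RT/g = 2260 × 356 / 16.43 = 48969 m.
Invert the barometric formula: z = H ln(P₀/P).
P₀/P = 85.5/61.8 = 1.3835; ln(1.3835) = 0.32462.
z = 48969 × 0.32462 = 15896 m.

z ≈ 15900 m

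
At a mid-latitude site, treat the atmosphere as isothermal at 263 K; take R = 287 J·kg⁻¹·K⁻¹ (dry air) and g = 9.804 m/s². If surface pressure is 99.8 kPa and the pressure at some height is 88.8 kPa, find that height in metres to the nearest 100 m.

Scale height: H = RT/g = 287 × 263 / 9.804 = 7699.0 m.
Invert the barometric formula: z = H ln(P₀/P).
P₀/P = 99.8/88.8 = 1.1239; ln(1.1239) = 0.11680.
z = 7699.0 × 0.11680 = 899.24 m.

z ≈ 900 m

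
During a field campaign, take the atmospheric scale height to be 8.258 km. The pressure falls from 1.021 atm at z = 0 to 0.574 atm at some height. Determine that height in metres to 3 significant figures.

z ≈ 4760 m

Invert the barometric formula: z = H ln(P₀/P).
P₀/P = 1.021/0.574 = 1.7787; ln(1.7787) = 0.57588.
z = 8258.0 × 0.57588 = 4755.6 m.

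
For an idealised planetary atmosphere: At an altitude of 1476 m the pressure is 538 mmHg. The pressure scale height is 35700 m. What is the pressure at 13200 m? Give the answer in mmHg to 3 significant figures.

Between two levels, P₂ = P₁ exp(−Δz/H) with Δz = z₂ − z₁.
Δz = 13200 − 1476.0 = 11724 m; Δz/H = 11724/35700 = 0.32840.
P₂ = 538 × exp(−0.32840) = 538 × 0.72007 = 387.40 mmHg.

P ≈ 387 mmHg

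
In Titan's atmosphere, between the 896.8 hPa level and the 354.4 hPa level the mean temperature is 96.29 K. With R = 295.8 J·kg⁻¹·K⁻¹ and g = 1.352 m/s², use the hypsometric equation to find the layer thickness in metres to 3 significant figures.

Hypsometric equation: Δz = (R T̄/g) ln(P₁/P₂).
R T̄/g = 295.8 × 96.29 / 1.352 = 21067 m.
ln(896.8/354.4) = ln(2.5305) = 0.92842.
Δz = 21067 × 0.92842 = 19559 m.

Δz ≈ 19600 m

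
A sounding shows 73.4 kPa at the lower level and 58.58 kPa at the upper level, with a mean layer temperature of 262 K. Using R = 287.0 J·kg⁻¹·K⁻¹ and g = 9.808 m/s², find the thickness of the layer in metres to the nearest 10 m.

Hypsometric equation: Δz = (R T̄/g) ln(P₁/P₂).
R T̄/g = 287.0 × 262 / 9.808 = 7666.6 m.
ln(73.4/58.58) = ln(1.2530) = 0.22554.
Δz = 7666.6 × 0.22554 = 1729.1 m.

Δz ≈ 1730 m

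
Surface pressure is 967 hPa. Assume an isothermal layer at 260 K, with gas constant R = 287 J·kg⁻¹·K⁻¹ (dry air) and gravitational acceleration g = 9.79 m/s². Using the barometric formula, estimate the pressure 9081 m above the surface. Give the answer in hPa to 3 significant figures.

Scale height: H = RT/g = 287 × 260 / 9.79 = 7622.1 m.
Barometric formula: P = P₀ exp(−z/H).
z/H = 9081.0/7622.1 = 1.1914; exp(−1.1914) = 0.30380.
P = 967 × 0.30380 = 293.77 hPa.

P ≈ 294 hPa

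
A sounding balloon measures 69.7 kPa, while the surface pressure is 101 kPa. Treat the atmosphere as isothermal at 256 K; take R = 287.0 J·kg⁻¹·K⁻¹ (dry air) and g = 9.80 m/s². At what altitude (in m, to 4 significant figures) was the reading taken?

z ≈ 2781 m

Scale height: H = RT/g = 287.0 × 256 / 9.80 = 7497.1 m.
Invert the barometric formula: z = H ln(P₀/P).
P₀/P = 101/69.7 = 1.4491; ln(1.4491) = 0.37094.
z = 7497.1 × 0.37094 = 2781.0 m.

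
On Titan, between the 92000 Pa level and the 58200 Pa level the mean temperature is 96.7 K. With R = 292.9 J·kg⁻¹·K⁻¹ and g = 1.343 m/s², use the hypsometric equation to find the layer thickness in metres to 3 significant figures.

Hypsometric equation: Δz = (R T̄/g) ln(P₁/P₂).
R T̄/g = 292.9 × 96.7 / 1.343 = 21090 m.
ln(92000/58200) = ln(1.5808) = 0.45793.
Δz = 21090 × 0.45793 = 9657.7 m.

Δz ≈ 9660 m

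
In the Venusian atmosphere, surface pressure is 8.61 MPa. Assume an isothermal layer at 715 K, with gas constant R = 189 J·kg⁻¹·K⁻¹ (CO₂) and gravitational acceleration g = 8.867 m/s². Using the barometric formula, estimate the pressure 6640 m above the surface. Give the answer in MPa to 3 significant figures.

P ≈ 5.57 MPa

Scale height: H = RT/g = 189 × 715 / 8.867 = 15240 m.
Barometric formula: P = P₀ exp(−z/H).
z/H = 6640.0/15240 = 0.43570; exp(−0.43570) = 0.64681.
P = 8.61 × 0.64681 = 5.5690 MPa.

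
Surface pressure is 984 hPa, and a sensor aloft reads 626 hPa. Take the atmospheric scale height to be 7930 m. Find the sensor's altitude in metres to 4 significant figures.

Invert the barometric formula: z = H ln(P₀/P).
P₀/P = 984/626 = 1.5719; ln(1.5719) = 0.45229.
z = 7930.0 × 0.45229 = 3586.7 m.

z ≈ 3587 m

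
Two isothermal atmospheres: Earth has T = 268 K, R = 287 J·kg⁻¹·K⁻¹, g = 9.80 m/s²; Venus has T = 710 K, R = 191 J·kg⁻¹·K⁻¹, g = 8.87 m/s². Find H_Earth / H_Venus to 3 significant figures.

H_Earth/H_Venus ≈ 0.513

H = RT/g for each body.
H_Earth = 287 × 268 / 9.80 = 7848.6 m.
H_Venus = 191 × 710 / 8.87 = 15289 m.
H_Earth/H_Venus = 7848.6/15289 = 0.51335.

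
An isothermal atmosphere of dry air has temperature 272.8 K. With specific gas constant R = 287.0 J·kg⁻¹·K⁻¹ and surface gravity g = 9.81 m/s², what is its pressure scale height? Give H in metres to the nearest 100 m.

H ≈ 8000 m

The scale height of an isothermal atmosphere is H = RT/g.
H = 287.0 × 272.8 / 9.81 = 78294/9.81 = 7981.0 m.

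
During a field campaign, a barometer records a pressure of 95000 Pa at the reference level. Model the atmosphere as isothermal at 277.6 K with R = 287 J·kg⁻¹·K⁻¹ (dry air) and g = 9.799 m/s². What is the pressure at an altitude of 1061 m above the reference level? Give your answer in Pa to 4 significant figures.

Scale height: H = RT/g = 287 × 277.6 / 9.799 = 8130.5 m.
Barometric formula: P = P₀ exp(−z/H).
z/H = 1061.0/8130.5 = 0.13050; exp(−0.13050) = 0.87766.
P = 95000 × 0.87766 = 83378 Pa.

P ≈ 83380 Pa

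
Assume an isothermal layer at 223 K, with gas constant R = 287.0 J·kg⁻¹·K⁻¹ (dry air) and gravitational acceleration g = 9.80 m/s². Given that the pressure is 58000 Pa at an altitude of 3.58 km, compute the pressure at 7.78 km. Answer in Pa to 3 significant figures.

Scale height: H = RT/g = 287.0 × 223 / 9.80 = 6530.7 m.
Between two levels, P₂ = P₁ exp(−Δz/H) with Δz = z₂ − z₁.
Δz = 7780.0 − 3580.0 = 4200.0 m; Δz/H = 4200.0/6530.7 = 0.64312.
P₂ = 58000 × exp(−0.64312) = 58000 × 0.52565 = 30488 Pa.

P ≈ 30500 Pa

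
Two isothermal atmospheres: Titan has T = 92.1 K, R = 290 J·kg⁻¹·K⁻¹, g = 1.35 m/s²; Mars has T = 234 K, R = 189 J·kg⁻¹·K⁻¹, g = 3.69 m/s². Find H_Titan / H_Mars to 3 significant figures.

H = RT/g for each body.
H_Titan = 290 × 92.1 / 1.35 = 19784 m.
H_Mars = 189 × 234 / 3.69 = 11985 m.
H_Titan/H_Mars = 19784/11985 = 1.6507.

H_Titan/H_Mars ≈ 1.65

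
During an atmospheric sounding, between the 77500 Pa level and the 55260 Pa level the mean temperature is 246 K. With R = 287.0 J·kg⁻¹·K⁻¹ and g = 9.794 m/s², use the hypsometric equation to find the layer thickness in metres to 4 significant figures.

Δz ≈ 2438 m

Hypsometric equation: Δz = (R T̄/g) ln(P₁/P₂).
R T̄/g = 287.0 × 246 / 9.794 = 7208.7 m.
ln(77500/55260) = ln(1.4025) = 0.33826.
Δz = 7208.7 × 0.33826 = 2438.4 m.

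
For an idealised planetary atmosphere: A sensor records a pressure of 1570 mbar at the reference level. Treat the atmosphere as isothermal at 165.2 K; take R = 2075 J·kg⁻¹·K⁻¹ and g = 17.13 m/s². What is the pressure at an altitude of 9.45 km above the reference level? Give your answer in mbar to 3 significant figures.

P ≈ 979 mbar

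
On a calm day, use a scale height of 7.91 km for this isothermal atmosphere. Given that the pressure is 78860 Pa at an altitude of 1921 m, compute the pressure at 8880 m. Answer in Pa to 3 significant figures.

P ≈ 32700 Pa

Between two levels, P₂ = P₁ exp(−Δz/H) with Δz = z₂ − z₁.
Δz = 8880.0 − 1921.0 = 6959.0 m; Δz/H = 6959.0/7910.0 = 0.87977.
P₂ = 78860 × exp(−0.87977) = 78860 × 0.41488 = 32717 Pa.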